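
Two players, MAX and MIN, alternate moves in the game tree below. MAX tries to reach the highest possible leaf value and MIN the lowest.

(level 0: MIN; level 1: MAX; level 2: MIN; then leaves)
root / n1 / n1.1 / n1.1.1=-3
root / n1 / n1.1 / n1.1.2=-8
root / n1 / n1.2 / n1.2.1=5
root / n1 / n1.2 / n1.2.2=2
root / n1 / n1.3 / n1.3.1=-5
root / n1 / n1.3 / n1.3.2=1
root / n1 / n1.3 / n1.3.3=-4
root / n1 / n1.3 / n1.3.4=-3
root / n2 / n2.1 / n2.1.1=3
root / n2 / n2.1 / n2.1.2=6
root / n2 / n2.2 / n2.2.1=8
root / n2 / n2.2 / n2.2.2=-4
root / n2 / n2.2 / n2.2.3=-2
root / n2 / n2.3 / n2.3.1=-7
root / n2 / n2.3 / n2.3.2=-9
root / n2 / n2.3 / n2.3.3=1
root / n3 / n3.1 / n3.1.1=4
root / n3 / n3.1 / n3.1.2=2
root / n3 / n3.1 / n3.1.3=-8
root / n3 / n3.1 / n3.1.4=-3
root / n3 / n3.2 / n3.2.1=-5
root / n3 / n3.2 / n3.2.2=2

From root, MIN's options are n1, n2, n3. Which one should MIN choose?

n1.1 (MIN): min(-3, -8) = -8
n1.2 (MIN): min(5, 2) = 2
n1.3 (MIN): min(-5, 1, -4, -3) = -5
n1 (MAX): max(-8, 2, -5) = 2
n2.1 (MIN): min(3, 6) = 3
n2.2 (MIN): min(8, -4, -2) = -4
n2.3 (MIN): min(-7, -9, 1) = -9
n2 (MAX): max(3, -4, -9) = 3
n3.1 (MIN): min(4, 2, -8, -3) = -8
n3.2 (MIN): min(-5, 2) = -5
n3 (MAX): max(-8, -5) = -5
root (MIN): min(2, 3, -5) = -5
MIN at root wants the lowest of {n1=2, n2=3, n3=-5}, so chooses n3.

n3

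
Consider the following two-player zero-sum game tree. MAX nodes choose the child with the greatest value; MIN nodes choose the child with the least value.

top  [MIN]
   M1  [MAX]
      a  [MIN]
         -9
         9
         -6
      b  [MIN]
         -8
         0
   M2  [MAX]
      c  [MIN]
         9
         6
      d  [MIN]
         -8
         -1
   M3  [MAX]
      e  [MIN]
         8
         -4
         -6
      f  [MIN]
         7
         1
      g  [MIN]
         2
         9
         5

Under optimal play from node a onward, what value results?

a (MIN): min(-9, 9, -6) = -9

-9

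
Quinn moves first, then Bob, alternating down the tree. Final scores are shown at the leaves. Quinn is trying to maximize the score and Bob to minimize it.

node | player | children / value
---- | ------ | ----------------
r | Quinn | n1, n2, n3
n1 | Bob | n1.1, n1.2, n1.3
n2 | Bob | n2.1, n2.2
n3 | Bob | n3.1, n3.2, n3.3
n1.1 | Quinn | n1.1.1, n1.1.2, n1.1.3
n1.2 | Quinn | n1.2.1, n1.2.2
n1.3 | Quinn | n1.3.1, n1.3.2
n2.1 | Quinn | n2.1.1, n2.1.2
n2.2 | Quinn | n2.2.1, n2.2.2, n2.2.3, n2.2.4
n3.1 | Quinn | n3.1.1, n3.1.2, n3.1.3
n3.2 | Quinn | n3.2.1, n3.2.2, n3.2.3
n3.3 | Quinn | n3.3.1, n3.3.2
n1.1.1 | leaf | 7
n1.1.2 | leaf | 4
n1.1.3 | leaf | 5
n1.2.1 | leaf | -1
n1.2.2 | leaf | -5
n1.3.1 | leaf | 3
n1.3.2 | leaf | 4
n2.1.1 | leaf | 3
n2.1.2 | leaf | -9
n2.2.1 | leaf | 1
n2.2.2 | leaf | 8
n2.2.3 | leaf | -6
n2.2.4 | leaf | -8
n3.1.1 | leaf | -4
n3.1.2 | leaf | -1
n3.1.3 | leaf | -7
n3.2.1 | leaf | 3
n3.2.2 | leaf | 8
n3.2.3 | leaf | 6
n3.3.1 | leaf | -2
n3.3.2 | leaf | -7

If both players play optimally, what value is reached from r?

3

n1.1 (Quinn): max(7, 4, 5) = 7
n1.2 (Quinn): max(-1, -5) = -1
n1.3 (Quinn): max(3, 4) = 4
n1 (Bob): min(7, -1, 4) = -1
n2.1 (Quinn): max(3, -9) = 3
n2.2 (Quinn): max(1, 8, -6, -8) = 8
n2 (Bob): min(3, 8) = 3
n3.1 (Quinn): max(-4, -1, -7) = -1
n3.2 (Quinn): max(3, 8, 6) = 8
n3.3 (Quinn): max(-2, -7) = -2
n3 (Bob): min(-1, 8, -2) = -2
r (Quinn): max(-1, 3, -2) = 3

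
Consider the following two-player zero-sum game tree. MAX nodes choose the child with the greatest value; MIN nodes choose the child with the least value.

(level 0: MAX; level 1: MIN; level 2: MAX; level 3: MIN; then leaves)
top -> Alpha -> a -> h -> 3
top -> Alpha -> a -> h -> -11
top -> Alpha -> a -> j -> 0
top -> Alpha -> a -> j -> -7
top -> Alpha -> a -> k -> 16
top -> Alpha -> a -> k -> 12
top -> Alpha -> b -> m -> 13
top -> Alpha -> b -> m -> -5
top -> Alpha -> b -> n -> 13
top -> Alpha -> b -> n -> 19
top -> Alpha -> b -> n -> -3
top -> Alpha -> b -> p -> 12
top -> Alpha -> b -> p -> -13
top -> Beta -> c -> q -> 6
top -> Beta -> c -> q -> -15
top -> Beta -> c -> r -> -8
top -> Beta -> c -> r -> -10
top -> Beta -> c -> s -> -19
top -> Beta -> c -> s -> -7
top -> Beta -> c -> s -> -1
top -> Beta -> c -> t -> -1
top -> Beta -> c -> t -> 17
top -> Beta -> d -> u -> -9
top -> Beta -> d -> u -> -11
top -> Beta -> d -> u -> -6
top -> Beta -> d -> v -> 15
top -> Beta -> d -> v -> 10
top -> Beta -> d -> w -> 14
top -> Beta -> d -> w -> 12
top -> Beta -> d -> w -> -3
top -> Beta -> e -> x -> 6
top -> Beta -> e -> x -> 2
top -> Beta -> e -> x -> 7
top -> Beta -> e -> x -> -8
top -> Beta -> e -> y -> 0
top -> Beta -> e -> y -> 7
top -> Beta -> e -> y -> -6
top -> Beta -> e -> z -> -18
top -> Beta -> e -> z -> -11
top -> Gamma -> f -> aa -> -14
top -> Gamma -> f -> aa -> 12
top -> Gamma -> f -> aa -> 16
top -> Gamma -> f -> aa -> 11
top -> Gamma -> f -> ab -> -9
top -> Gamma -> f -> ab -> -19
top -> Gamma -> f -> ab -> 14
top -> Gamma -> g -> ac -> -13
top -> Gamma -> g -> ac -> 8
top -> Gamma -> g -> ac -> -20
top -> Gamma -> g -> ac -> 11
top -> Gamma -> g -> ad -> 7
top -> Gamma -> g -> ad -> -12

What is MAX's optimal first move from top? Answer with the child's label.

h (MIN): min(3, -11) = -11
j (MIN): min(0, -7) = -7
k (MIN): min(16, 12) = 12
a (MAX): max(-11, -7, 12) = 12
m (MIN): min(13, -5) = -5
n (MIN): min(13, 19, -3) = -3
p (MIN): min(12, -13) = -13
b (MAX): max(-5, -3, -13) = -3
Alpha (MIN): min(12, -3) = -3
q (MIN): min(6, -15) = -15
r (MIN): min(-8, -10) = -10
s (MIN): min(-19, -7, -1) = -19
t (MIN): min(-1, 17) = -1
c (MAX): max(-15, -10, -19, -1) = -1
u (MIN): min(-9, -11, -6) = -11
v (MIN): min(15, 10) = 10
w (MIN): min(14, 12, -3) = -3
d (MAX): max(-11, 10, -3) = 10
x (MIN): min(6, 2, 7, -8) = -8
y (MIN): min(0, 7, -6) = -6
z (MIN): min(-18, -11) = -18
e (MAX): max(-8, -6, -18) = -6
Beta (MIN): min(-1, 10, -6) = -6
aa (MIN): min(-14, 12, 16, 11) = -14
ab (MIN): min(-9, -19, 14) = -19
f (MAX): max(-14, -19) = -14
ac (MIN): min(-13, 8, -20, 11) = -20
ad (MIN): min(7, -12) = -12
g (MAX): max(-20, -12) = -12
Gamma (MIN): min(-14, -12) = -14
top (MAX): max(-3, -6, -14) = -3
MAX at top wants the highest of {Alpha=-3, Beta=-6, Gamma=-14}, so chooses Alpha.

Alpha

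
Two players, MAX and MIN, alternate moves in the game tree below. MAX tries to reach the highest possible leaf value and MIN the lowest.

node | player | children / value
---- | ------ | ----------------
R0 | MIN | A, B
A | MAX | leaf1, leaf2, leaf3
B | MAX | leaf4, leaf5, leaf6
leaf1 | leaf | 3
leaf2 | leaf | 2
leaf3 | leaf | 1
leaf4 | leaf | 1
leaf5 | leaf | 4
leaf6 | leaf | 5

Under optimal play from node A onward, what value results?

A (MAX): max(3, 2, 1) = 3

3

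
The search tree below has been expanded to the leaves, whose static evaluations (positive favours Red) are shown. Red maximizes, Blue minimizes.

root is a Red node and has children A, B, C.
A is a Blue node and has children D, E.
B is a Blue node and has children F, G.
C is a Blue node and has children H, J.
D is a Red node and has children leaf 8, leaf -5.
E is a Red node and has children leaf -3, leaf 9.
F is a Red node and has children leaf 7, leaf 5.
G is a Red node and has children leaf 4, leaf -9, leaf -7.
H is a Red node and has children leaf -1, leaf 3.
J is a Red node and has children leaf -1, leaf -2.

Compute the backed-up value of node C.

-1

H (Red): max(-1, 3) = 3
J (Red): max(-1, -2) = -1
C (Blue): min(3, -1) = -1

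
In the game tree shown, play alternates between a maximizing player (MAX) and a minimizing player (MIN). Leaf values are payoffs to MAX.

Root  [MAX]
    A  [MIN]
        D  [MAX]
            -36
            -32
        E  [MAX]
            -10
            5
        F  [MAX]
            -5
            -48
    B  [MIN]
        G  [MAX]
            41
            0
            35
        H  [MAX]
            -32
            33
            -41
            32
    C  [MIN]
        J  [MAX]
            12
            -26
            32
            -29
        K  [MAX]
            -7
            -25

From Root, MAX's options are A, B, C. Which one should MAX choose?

B

D (MAX): max(-36, -32) = -32
E (MAX): max(-10, 5) = 5
F (MAX): max(-5, -48) = -5
A (MIN): min(-32, 5, -5) = -32
G (MAX): max(41, 0, 35) = 41
H (MAX): max(-32, 33, -41, 32) = 33
B (MIN): min(41, 33) = 33
J (MAX): max(12, -26, 32, -29) = 32
K (MAX): max(-7, -25) = -7
C (MIN): min(32, -7) = -7
Root (MAX): max(-32, 33, -7) = 33
MAX at Root wants the highest of {A=-32, B=33, C=-7}, so chooses B.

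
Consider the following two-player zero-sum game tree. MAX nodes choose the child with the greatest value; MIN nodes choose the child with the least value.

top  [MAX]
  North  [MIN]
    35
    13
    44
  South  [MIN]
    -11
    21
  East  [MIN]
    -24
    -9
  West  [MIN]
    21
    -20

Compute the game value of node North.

13

North (MIN): min(35, 13, 44) = 13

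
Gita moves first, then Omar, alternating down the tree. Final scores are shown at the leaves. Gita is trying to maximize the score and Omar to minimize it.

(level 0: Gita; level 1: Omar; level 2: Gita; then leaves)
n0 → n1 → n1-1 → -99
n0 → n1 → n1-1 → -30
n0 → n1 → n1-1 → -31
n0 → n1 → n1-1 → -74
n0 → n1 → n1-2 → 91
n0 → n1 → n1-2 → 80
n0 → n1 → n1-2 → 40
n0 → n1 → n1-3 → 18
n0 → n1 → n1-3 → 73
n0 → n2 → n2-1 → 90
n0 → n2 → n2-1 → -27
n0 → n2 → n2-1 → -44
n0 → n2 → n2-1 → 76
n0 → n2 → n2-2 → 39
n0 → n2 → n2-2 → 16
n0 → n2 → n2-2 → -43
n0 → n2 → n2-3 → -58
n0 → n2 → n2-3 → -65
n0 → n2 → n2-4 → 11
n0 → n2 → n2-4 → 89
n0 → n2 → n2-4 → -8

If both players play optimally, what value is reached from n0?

n1-1 (Gita): max(-99, -30, -31, -74) = -30
n1-2 (Gita): max(91, 80, 40) = 91
n1-3 (Gita): max(18, 73) = 73
n1 (Omar): min(-30, 91, 73) = -30
n2-1 (Gita): max(90, -27, -44, 76) = 90
n2-2 (Gita): max(39, 16, -43) = 39
n2-3 (Gita): max(-58, -65) = -58
n2-4 (Gita): max(11, 89, -8) = 89
n2 (Omar): min(90, 39, -58, 89) = -58
n0 (Gita): max(-30, -58) = -30

-30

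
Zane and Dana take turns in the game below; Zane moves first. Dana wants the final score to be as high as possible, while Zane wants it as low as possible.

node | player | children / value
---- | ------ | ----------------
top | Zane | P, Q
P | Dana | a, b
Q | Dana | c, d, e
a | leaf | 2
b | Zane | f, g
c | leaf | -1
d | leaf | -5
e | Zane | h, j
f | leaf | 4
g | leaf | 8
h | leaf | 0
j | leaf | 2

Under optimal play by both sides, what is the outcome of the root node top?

b (Zane): min(4, 8) = 4
P (Dana): max(2, 4) = 4
e (Zane): min(0, 2) = 0
Q (Dana): max(-1, -5, 0) = 0
top (Zane): min(4, 0) = 0

0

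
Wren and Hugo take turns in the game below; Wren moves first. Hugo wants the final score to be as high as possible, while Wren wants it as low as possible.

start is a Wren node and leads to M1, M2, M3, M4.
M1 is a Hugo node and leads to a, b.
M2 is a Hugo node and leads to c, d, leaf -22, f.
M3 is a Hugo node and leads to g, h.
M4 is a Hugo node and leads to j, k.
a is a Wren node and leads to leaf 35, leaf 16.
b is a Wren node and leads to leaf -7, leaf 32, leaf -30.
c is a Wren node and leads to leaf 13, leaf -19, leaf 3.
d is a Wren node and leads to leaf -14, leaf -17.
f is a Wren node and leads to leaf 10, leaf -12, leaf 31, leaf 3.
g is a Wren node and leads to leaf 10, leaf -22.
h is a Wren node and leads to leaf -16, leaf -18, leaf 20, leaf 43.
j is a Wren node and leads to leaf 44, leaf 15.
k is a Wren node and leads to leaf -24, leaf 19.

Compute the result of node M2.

c (Wren): min(13, -19, 3) = -19
d (Wren): min(-14, -17) = -17
f (Wren): min(10, -12, 31, 3) = -12
M2 (Hugo): max(-19, -17, -22, -12) = -12

-12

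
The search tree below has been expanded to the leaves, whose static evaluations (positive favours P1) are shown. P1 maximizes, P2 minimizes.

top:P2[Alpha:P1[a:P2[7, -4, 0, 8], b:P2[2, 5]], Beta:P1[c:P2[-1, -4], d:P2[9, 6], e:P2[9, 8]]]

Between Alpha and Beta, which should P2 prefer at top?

Alpha

a (P2): min(7, -4, 0, 8) = -4
b (P2): min(2, 5) = 2
Alpha (P1): max(-4, 2) = 2
c (P2): min(-1, -4) = -4
d (P2): min(9, 6) = 6
e (P2): min(9, 8) = 8
Beta (P1): max(-4, 6, 8) = 8
P2 prefers the lower value; Alpha=2, Beta=8. Alpha is better since 2 < 8.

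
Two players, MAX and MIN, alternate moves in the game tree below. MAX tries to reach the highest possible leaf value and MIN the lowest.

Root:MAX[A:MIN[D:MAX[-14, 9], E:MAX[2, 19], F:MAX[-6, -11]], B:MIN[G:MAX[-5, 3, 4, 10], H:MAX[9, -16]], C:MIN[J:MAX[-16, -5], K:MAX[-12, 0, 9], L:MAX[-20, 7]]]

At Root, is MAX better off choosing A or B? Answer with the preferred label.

D (MAX): max(-14, 9) = 9
E (MAX): max(2, 19) = 19
F (MAX): max(-6, -11) = -6
A (MIN): min(9, 19, -6) = -6
G (MAX): max(-5, 3, 4, 10) = 10
H (MAX): max(9, -16) = 9
B (MIN): min(10, 9) = 9
MAX prefers the higher value; A=-6, B=9. B is better since 9 > -6.

B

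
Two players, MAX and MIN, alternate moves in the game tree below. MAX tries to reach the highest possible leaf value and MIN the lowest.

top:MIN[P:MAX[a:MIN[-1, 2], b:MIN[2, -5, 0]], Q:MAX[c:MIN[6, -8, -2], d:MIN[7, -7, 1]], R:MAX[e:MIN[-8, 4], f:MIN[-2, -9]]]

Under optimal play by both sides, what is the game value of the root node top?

-8

a (MIN): min(-1, 2) = -1
b (MIN): min(2, -5, 0) = -5
P (MAX): max(-1, -5) = -1
c (MIN): min(6, -8, -2) = -8
d (MIN): min(7, -7, 1) = -7
Q (MAX): max(-8, -7) = -7
e (MIN): min(-8, 4) = -8
f (MIN): min(-2, -9) = -9
R (MAX): max(-8, -9) = -8
top (MIN): min(-1, -7, -8) = -8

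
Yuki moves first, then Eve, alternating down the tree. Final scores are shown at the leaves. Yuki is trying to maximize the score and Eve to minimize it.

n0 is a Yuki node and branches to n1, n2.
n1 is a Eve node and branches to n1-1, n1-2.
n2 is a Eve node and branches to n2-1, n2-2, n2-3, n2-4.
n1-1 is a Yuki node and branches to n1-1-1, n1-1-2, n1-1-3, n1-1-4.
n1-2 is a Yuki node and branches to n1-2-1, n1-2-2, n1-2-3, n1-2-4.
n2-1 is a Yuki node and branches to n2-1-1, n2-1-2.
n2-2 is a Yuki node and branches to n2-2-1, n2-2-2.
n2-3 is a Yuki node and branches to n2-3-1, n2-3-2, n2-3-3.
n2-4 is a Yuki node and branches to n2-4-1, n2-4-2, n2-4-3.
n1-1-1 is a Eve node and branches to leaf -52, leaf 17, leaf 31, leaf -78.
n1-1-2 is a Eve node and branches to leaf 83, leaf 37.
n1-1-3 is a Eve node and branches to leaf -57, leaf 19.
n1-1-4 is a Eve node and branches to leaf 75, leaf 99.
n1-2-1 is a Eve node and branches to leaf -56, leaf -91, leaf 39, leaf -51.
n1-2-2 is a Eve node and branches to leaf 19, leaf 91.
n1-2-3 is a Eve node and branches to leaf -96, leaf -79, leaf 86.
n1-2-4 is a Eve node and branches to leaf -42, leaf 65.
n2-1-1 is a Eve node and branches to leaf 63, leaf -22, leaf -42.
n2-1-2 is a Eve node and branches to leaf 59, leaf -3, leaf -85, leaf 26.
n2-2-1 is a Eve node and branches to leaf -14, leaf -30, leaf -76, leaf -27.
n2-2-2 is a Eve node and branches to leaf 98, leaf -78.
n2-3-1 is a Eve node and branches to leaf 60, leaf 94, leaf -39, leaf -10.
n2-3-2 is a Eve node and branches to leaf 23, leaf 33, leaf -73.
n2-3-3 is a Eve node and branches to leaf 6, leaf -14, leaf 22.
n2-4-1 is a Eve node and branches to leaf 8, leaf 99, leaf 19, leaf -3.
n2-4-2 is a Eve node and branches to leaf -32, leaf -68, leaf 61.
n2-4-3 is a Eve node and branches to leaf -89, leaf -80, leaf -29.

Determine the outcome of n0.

19

n1-1-1 (Eve): min(-52, 17, 31, -78) = -78
n1-1-2 (Eve): min(83, 37) = 37
n1-1-3 (Eve): min(-57, 19) = -57
n1-1-4 (Eve): min(75, 99) = 75
n1-1 (Yuki): max(-78, 37, -57, 75) = 75
n1-2-1 (Eve): min(-56, -91, 39, -51) = -91
n1-2-2 (Eve): min(19, 91) = 19
n1-2-3 (Eve): min(-96, -79, 86) = -96
n1-2-4 (Eve): min(-42, 65) = -42
n1-2 (Yuki): max(-91, 19, -96, -42) = 19
n1 (Eve): min(75, 19) = 19
n2-1-1 (Eve): min(63, -22, -42) = -42
n2-1-2 (Eve): min(59, -3, -85, 26) = -85
n2-1 (Yuki): max(-42, -85) = -42
n2-2-1 (Eve): min(-14, -30, -76, -27) = -76
n2-2-2 (Eve): min(98, -78) = -78
n2-2 (Yuki): max(-76, -78) = -76
n2-3-1 (Eve): min(60, 94, -39, -10) = -39
n2-3-2 (Eve): min(23, 33, -73) = -73
n2-3-3 (Eve): min(6, -14, 22) = -14
n2-3 (Yuki): max(-39, -73, -14) = -14
n2-4-1 (Eve): min(8, 99, 19, -3) = -3
n2-4-2 (Eve): min(-32, -68, 61) = -68
n2-4-3 (Eve): min(-89, -80, -29) = -89
n2-4 (Yuki): max(-3, -68, -89) = -3
n2 (Eve): min(-42, -76, -14, -3) = -76
n0 (Yuki): max(19, -76) = 19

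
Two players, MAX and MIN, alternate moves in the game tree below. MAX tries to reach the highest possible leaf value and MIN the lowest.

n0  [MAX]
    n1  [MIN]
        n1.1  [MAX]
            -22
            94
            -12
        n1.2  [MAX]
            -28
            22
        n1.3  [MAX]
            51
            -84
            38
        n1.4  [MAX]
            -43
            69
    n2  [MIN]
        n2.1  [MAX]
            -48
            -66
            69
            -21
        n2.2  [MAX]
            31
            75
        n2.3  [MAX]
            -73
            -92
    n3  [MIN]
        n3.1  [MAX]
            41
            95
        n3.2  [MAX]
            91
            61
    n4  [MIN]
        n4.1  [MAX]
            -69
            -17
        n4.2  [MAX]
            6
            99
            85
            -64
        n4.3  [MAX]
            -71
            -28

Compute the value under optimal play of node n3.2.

91

n3.2 (MAX): max(91, 61) = 91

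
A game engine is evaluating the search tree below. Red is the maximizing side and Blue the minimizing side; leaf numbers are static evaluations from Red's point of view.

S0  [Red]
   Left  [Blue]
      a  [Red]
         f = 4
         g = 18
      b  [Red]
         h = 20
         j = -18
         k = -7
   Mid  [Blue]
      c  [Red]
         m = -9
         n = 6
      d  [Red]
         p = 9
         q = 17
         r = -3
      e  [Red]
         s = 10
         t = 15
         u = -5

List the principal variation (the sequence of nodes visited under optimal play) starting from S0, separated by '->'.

S0 -> Left -> a -> g

a (Red): max(4, 18) = 18
b (Red): max(20, -18, -7) = 20
Left (Blue): min(18, 20) = 18
c (Red): max(-9, 6) = 6
d (Red): max(9, 17, -3) = 17
e (Red): max(10, 15, -5) = 15
Mid (Blue): min(6, 17, 15) = 6
S0 (Red): max(18, 6) = 18
At S0, Red picks Left (highest: 18).
At Left, Blue picks a (lowest: 18).
At a, Red picks g (highest: 18).
Terminal value 18.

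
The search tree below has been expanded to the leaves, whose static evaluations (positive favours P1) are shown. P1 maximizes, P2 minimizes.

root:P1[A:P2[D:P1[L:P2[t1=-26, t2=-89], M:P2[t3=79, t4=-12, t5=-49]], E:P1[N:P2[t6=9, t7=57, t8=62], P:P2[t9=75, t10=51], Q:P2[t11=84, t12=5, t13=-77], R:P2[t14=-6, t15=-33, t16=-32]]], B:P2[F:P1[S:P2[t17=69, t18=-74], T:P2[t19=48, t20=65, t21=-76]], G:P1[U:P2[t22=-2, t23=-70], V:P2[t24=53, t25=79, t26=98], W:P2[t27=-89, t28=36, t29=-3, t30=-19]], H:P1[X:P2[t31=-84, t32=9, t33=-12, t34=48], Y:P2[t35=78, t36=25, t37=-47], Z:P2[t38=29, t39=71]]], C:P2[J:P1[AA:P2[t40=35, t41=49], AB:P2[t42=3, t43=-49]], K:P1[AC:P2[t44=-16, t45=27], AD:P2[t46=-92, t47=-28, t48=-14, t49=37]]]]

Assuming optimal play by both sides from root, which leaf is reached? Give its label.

t44

L (P2): min(-26, -89) = -89
M (P2): min(79, -12, -49) = -49
D (P1): max(-89, -49) = -49
N (P2): min(9, 57, 62) = 9
P (P2): min(75, 51) = 51
Q (P2): min(84, 5, -77) = -77
R (P2): min(-6, -33, -32) = -33
E (P1): max(9, 51, -77, -33) = 51
A (P2): min(-49, 51) = -49
S (P2): min(69, -74) = -74
T (P2): min(48, 65, -76) = -76
F (P1): max(-74, -76) = -74
U (P2): min(-2, -70) = -70
V (P2): min(53, 79, 98) = 53
W (P2): min(-89, 36, -3, -19) = -89
G (P1): max(-70, 53, -89) = 53
X (P2): min(-84, 9, -12, 48) = -84
Y (P2): min(78, 25, -47) = -47
Z (P2): min(29, 71) = 29
H (P1): max(-84, -47, 29) = 29
B (P2): min(-74, 53, 29) = -74
AA (P2): min(35, 49) = 35
AB (P2): min(3, -49) = -49
J (P1): max(35, -49) = 35
AC (P2): min(-16, 27) = -16
AD (P2): min(-92, -28, -14, 37) = -92
K (P1): max(-16, -92) = -16
C (P2): min(35, -16) = -16
root (P1): max(-49, -74, -16) = -16
At root, P1 picks C (highest: -16).
At C, P2 picks K (lowest: -16).
At K, P1 picks AC (highest: -16).
At AC, P2 picks t44 (lowest: -16).
Terminal value -16.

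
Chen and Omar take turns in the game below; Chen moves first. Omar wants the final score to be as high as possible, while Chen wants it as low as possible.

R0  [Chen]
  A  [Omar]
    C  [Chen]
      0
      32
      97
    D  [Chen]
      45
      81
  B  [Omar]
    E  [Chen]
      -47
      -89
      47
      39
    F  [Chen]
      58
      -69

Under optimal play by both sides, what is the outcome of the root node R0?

-69

C (Chen): min(0, 32, 97) = 0
D (Chen): min(45, 81) = 45
A (Omar): max(0, 45) = 45
E (Chen): min(-47, -89, 47, 39) = -89
F (Chen): min(58, -69) = -69
B (Omar): max(-89, -69) = -69
R0 (Chen): min(45, -69) = -69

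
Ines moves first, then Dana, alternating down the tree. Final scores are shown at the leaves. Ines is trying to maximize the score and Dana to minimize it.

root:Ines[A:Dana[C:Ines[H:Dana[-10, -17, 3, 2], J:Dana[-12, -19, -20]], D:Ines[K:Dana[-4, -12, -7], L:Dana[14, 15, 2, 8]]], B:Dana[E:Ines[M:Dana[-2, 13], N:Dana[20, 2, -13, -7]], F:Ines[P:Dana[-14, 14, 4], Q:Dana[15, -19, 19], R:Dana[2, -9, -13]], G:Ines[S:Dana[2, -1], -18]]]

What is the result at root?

-13

H (Dana): min(-10, -17, 3, 2) = -17
J (Dana): min(-12, -19, -20) = -20
C (Ines): max(-17, -20) = -17
K (Dana): min(-4, -12, -7) = -12
L (Dana): min(14, 15, 2, 8) = 2
D (Ines): max(-12, 2) = 2
A (Dana): min(-17, 2) = -17
M (Dana): min(-2, 13) = -2
N (Dana): min(20, 2, -13, -7) = -13
E (Ines): max(-2, -13) = -2
P (Dana): min(-14, 14, 4) = -14
Q (Dana): min(15, -19, 19) = -19
R (Dana): min(2, -9, -13) = -13
F (Ines): max(-14, -19, -13) = -13
S (Dana): min(2, -1) = -1
G (Ines): max(-1, -18) = -1
B (Dana): min(-2, -13, -1) = -13
root (Ines): max(-17, -13) = -13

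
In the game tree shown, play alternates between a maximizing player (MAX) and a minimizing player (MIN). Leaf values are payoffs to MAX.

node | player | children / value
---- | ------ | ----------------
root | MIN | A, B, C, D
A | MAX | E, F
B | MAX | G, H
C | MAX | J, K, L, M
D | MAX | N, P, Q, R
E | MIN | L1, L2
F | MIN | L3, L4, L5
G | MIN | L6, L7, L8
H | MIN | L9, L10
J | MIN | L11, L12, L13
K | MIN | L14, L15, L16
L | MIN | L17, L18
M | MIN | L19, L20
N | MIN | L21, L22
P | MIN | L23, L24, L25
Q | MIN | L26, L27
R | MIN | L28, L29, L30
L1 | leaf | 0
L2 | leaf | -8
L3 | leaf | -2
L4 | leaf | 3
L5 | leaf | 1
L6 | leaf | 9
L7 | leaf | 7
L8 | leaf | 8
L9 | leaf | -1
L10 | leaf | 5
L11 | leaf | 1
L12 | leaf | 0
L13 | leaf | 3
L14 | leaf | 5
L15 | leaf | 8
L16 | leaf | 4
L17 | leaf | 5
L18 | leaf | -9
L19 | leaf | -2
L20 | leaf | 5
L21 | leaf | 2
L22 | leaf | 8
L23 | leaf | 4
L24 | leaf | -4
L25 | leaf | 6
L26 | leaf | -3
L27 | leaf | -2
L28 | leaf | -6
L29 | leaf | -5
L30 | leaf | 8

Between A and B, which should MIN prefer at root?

E (MIN): min(0, -8) = -8
F (MIN): min(-2, 3, 1) = -2
A (MAX): max(-8, -2) = -2
G (MIN): min(9, 7, 8) = 7
H (MIN): min(-1, 5) = -1
B (MAX): max(7, -1) = 7
MIN prefers the lower value; A=-2, B=7. A is better since -2 < 7.

A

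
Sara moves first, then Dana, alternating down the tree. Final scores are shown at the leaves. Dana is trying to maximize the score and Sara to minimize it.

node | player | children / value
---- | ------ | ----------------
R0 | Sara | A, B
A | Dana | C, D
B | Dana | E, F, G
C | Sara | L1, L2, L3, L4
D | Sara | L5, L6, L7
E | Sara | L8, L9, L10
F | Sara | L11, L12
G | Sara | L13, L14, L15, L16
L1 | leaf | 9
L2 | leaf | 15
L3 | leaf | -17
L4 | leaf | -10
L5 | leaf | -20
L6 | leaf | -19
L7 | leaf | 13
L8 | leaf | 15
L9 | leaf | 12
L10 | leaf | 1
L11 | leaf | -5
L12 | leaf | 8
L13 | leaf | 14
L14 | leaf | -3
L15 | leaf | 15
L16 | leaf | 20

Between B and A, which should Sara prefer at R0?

A

E (Sara): min(15, 12, 1) = 1
F (Sara): min(-5, 8) = -5
G (Sara): min(14, -3, 15, 20) = -3
B (Dana): max(1, -5, -3) = 1
C (Sara): min(9, 15, -17, -10) = -17
D (Sara): min(-20, -19, 13) = -20
A (Dana): max(-17, -20) = -17
Sara prefers the lower value; B=1, A=-17. A is better since -17 < 1.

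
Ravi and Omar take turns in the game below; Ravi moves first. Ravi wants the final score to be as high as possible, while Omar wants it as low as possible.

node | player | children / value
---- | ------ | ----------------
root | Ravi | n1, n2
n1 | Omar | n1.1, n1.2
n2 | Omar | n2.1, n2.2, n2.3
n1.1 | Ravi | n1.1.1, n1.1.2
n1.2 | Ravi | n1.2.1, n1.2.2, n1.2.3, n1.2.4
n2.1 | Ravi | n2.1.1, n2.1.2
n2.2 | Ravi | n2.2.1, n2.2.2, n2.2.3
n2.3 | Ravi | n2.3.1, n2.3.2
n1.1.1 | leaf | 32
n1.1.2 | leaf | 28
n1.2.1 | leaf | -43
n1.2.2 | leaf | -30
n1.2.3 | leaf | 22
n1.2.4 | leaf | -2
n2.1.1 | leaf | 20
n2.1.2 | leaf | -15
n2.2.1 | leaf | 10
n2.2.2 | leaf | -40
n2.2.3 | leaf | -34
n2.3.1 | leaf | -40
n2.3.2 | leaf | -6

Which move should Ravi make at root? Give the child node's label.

n1.1 (Ravi): max(32, 28) = 32
n1.2 (Ravi): max(-43, -30, 22, -2) = 22
n1 (Omar): min(32, 22) = 22
n2.1 (Ravi): max(20, -15) = 20
n2.2 (Ravi): max(10, -40, -34) = 10
n2.3 (Ravi): max(-40, -6) = -6
n2 (Omar): min(20, 10, -6) = -6
root (Ravi): max(22, -6) = 22
Ravi at root wants the highest of {n1=22, n2=-6}, so chooses n1.

n1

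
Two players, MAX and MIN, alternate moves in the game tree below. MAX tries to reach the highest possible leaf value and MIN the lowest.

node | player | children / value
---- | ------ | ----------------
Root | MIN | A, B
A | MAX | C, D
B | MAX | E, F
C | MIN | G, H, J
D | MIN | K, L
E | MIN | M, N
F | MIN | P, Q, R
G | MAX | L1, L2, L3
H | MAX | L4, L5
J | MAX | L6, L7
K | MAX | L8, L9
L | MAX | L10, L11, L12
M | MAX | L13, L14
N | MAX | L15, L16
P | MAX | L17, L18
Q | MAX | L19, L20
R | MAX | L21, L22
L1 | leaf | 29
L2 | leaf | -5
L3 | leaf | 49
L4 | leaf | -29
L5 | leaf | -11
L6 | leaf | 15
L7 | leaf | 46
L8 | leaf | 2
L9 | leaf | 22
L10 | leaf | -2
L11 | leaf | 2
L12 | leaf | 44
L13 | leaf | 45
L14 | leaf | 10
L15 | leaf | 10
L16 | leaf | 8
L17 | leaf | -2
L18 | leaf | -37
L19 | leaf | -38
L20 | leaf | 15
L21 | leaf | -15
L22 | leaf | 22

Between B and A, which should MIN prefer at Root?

B

M (MAX): max(45, 10) = 45
N (MAX): max(10, 8) = 10
E (MIN): min(45, 10) = 10
P (MAX): max(-2, -37) = -2
Q (MAX): max(-38, 15) = 15
R (MAX): max(-15, 22) = 22
F (MIN): min(-2, 15, 22) = -2
B (MAX): max(10, -2) = 10
G (MAX): max(29, -5, 49) = 49
H (MAX): max(-29, -11) = -11
J (MAX): max(15, 46) = 46
C (MIN): min(49, -11, 46) = -11
K (MAX): max(2, 22) = 22
L (MAX): max(-2, 2, 44) = 44
D (MIN): min(22, 44) = 22
A (MAX): max(-11, 22) = 22
MIN prefers the lower value; B=10, A=22. B is better since 10 < 22.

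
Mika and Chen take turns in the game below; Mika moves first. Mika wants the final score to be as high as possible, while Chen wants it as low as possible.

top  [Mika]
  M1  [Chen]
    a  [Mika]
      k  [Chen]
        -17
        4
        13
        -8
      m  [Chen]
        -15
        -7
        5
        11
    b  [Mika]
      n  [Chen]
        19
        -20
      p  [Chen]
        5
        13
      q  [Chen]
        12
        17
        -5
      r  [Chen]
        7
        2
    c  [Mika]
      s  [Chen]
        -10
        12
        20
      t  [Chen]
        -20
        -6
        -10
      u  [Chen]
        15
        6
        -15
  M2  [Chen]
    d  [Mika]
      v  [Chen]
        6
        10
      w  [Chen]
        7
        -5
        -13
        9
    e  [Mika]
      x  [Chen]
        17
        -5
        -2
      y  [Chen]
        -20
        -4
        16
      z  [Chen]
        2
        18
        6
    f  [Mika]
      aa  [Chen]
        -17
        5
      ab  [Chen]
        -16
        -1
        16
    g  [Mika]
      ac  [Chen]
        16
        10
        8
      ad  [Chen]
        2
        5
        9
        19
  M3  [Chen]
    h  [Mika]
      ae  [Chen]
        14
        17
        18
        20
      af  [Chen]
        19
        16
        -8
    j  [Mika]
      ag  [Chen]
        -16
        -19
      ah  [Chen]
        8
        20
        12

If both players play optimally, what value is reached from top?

k (Chen): min(-17, 4, 13, -8) = -17
m (Chen): min(-15, -7, 5, 11) = -15
a (Mika): max(-17, -15) = -15
n (Chen): min(19, -20) = -20
p (Chen): min(5, 13) = 5
q (Chen): min(12, 17, -5) = -5
r (Chen): min(7, 2) = 2
b (Mika): max(-20, 5, -5, 2) = 5
s (Chen): min(-10, 12, 20) = -10
t (Chen): min(-20, -6, -10) = -20
u (Chen): min(15, 6, -15) = -15
c (Mika): max(-10, -20, -15) = -10
M1 (Chen): min(-15, 5, -10) = -15
v (Chen): min(6, 10) = 6
w (Chen): min(7, -5, -13, 9) = -13
d (Mika): max(6, -13) = 6
x (Chen): min(17, -5, -2) = -5
y (Chen): min(-20, -4, 16) = -20
z (Chen): min(2, 18, 6) = 2
e (Mika): max(-5, -20, 2) = 2
aa (Chen): min(-17, 5) = -17
ab (Chen): min(-16, -1, 16) = -16
f (Mika): max(-17, -16) = -16
ac (Chen): min(16, 10, 8) = 8
ad (Chen): min(2, 5, 9, 19) = 2
g (Mika): max(8, 2) = 8
M2 (Chen): min(6, 2, -16, 8) = -16
ae (Chen): min(14, 17, 18, 20) = 14
af (Chen): min(19, 16, -8) = -8
h (Mika): max(14, -8) = 14
ag (Chen): min(-16, -19) = -19
ah (Chen): min(8, 20, 12) = 8
j (Mika): max(-19, 8) = 8
M3 (Chen): min(14, 8) = 8
top (Mika): max(-15, -16, 8) = 8

8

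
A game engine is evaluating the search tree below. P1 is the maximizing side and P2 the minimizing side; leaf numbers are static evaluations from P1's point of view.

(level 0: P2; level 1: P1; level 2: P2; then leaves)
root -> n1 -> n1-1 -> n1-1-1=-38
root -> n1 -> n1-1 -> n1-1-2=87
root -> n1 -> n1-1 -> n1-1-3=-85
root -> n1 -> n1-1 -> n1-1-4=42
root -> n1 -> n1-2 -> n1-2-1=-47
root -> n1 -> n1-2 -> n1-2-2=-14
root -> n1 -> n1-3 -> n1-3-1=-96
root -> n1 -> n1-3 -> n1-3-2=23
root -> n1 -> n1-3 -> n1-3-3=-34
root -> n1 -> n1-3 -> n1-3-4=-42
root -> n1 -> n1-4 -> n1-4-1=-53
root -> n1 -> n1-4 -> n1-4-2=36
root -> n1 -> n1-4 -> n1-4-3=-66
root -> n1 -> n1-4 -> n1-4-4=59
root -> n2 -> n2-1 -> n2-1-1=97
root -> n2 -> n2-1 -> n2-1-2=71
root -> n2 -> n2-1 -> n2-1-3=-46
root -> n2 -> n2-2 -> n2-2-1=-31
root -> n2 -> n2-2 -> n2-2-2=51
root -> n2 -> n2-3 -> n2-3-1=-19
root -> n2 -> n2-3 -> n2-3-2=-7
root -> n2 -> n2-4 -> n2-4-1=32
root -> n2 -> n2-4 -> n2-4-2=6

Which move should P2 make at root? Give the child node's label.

n1-1 (P2): min(-38, 87, -85, 42) = -85
n1-2 (P2): min(-47, -14) = -47
n1-3 (P2): min(-96, 23, -34, -42) = -96
n1-4 (P2): min(-53, 36, -66, 59) = -66
n1 (P1): max(-85, -47, -96, -66) = -47
n2-1 (P2): min(97, 71, -46) = -46
n2-2 (P2): min(-31, 51) = -31
n2-3 (P2): min(-19, -7) = -19
n2-4 (P2): min(32, 6) = 6
n2 (P1): max(-46, -31, -19, 6) = 6
root (P2): min(-47, 6) = -47
P2 at root wants the lowest of {n1=-47, n2=6}, so chooses n1.

n1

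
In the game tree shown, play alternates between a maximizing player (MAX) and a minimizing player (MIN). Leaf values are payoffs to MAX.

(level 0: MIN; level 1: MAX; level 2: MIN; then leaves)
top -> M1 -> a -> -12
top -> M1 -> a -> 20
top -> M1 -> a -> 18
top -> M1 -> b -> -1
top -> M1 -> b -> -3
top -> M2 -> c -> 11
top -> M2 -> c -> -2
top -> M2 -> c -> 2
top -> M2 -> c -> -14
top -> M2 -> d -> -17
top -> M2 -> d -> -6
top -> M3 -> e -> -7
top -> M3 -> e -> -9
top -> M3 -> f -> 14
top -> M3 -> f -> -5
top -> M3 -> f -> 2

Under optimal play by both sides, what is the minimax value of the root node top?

-14

a (MIN): min(-12, 20, 18) = -12
b (MIN): min(-1, -3) = -3
M1 (MAX): max(-12, -3) = -3
c (MIN): min(11, -2, 2, -14) = -14
d (MIN): min(-17, -6) = -17
M2 (MAX): max(-14, -17) = -14
e (MIN): min(-7, -9) = -9
f (MIN): min(14, -5, 2) = -5
M3 (MAX): max(-9, -5) = -5
top (MIN): min(-3, -14, -5) = -14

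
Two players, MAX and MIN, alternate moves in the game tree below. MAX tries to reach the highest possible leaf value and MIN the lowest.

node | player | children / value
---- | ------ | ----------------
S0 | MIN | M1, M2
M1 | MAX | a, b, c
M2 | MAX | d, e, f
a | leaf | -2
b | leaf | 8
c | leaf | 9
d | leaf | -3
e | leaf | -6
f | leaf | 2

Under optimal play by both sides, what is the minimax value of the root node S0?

2

M1 (MAX): max(-2, 8, 9) = 9
M2 (MAX): max(-3, -6, 2) = 2
S0 (MIN): min(9, 2) = 2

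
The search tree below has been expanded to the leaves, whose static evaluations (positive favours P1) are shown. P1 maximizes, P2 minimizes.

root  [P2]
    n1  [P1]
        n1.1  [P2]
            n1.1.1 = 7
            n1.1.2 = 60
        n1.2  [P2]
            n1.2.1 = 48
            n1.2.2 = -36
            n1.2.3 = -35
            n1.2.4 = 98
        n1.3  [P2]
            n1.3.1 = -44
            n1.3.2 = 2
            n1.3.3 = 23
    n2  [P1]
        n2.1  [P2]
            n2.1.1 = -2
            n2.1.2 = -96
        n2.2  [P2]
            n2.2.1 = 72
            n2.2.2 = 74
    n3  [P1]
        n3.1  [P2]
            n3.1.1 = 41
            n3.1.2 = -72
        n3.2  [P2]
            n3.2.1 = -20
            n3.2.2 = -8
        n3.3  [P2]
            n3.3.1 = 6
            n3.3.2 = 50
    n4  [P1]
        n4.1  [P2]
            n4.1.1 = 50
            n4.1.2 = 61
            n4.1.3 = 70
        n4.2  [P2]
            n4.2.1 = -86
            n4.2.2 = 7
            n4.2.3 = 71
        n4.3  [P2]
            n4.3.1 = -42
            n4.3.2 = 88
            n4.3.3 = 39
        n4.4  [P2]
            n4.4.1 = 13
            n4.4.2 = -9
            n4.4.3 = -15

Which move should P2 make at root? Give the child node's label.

n1.1 (P2): min(7, 60) = 7
n1.2 (P2): min(48, -36, -35, 98) = -36
n1.3 (P2): min(-44, 2, 23) = -44
n1 (P1): max(7, -36, -44) = 7
n2.1 (P2): min(-2, -96) = -96
n2.2 (P2): min(72, 74) = 72
n2 (P1): max(-96, 72) = 72
n3.1 (P2): min(41, -72) = -72
n3.2 (P2): min(-20, -8) = -20
n3.3 (P2): min(6, 50) = 6
n3 (P1): max(-72, -20, 6) = 6
n4.1 (P2): min(50, 61, 70) = 50
n4.2 (P2): min(-86, 7, 71) = -86
n4.3 (P2): min(-42, 88, 39) = -42
n4.4 (P2): min(13, -9, -15) = -15
n4 (P1): max(50, -86, -42, -15) = 50
root (P2): min(7, 72, 6, 50) = 6
P2 at root wants the lowest of {n1=7, n2=72, n3=6, n4=50}, so chooses n3.

n3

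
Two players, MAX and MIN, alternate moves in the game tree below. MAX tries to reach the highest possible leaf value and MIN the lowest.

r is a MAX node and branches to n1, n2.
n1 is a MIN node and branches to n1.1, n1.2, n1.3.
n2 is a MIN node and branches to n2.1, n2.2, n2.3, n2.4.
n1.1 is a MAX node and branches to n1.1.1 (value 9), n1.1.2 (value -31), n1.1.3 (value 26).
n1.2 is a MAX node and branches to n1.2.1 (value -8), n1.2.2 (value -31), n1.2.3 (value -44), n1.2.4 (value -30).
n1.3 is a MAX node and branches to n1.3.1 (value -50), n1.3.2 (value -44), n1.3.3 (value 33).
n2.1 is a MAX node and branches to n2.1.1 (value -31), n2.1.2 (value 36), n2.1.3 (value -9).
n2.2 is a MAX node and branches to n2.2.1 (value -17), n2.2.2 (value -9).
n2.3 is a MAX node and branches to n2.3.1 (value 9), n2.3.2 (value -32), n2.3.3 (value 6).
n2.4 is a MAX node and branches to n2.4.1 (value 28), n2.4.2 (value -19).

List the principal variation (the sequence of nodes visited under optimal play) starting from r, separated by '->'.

n1.1 (MAX): max(9, -31, 26) = 26
n1.2 (MAX): max(-8, -31, -44, -30) = -8
n1.3 (MAX): max(-50, -44, 33) = 33
n1 (MIN): min(26, -8, 33) = -8
n2.1 (MAX): max(-31, 36, -9) = 36
n2.2 (MAX): max(-17, -9) = -9
n2.3 (MAX): max(9, -32, 6) = 9
n2.4 (MAX): max(28, -19) = 28
n2 (MIN): min(36, -9, 9, 28) = -9
r (MAX): max(-8, -9) = -8
At r, MAX picks n1 (highest: -8).
At n1, MIN picks n1.2 (lowest: -8).
At n1.2, MAX picks n1.2.1 (highest: -8).
Terminal value -8.

r -> n1 -> n1.2 -> n1.2.1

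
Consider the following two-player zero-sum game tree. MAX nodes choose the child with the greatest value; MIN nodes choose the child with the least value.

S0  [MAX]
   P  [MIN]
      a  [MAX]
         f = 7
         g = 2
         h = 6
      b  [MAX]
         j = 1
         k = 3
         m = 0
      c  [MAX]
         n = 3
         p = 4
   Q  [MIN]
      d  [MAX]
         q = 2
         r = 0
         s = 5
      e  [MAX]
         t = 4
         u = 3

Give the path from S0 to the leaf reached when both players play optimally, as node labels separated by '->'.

S0 -> Q -> e -> t

a (MAX): max(7, 2, 6) = 7
b (MAX): max(1, 3, 0) = 3
c (MAX): max(3, 4) = 4
P (MIN): min(7, 3, 4) = 3
d (MAX): max(2, 0, 5) = 5
e (MAX): max(4, 3) = 4
Q (MIN): min(5, 4) = 4
S0 (MAX): max(3, 4) = 4
At S0, MAX picks Q (highest: 4).
At Q, MIN picks e (lowest: 4).
At e, MAX picks t (highest: 4).
Terminal value 4.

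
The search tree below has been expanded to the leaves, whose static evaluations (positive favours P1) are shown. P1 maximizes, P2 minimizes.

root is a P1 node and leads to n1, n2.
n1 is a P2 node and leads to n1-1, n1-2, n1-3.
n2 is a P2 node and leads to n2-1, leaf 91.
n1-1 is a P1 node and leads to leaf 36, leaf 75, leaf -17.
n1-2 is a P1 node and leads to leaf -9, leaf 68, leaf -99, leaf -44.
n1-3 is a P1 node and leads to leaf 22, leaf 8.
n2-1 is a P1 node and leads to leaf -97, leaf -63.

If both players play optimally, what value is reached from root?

n1-1 (P1): max(36, 75, -17) = 75
n1-2 (P1): max(-9, 68, -99, -44) = 68
n1-3 (P1): max(22, 8) = 22
n1 (P2): min(75, 68, 22) = 22
n2-1 (P1): max(-97, -63) = -63
n2 (P2): min(-63, 91) = -63
root (P1): max(22, -63) = 22

22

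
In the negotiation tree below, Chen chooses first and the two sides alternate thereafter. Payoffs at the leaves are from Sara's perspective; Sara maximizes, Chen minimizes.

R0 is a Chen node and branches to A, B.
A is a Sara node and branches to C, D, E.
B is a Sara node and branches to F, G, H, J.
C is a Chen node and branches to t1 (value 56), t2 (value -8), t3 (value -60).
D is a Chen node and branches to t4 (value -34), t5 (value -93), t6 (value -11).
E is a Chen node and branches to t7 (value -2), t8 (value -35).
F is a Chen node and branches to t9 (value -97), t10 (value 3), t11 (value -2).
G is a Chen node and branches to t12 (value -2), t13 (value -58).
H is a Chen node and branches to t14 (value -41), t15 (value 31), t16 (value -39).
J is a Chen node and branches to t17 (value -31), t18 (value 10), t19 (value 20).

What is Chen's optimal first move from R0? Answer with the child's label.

A

C (Chen): min(56, -8, -60) = -60
D (Chen): min(-34, -93, -11) = -93
E (Chen): min(-2, -35) = -35
A (Sara): max(-60, -93, -35) = -35
F (Chen): min(-97, 3, -2) = -97
G (Chen): min(-2, -58) = -58
H (Chen): min(-41, 31, -39) = -41
J (Chen): min(-31, 10, 20) = -31
B (Sara): max(-97, -58, -41, -31) = -31
R0 (Chen): min(-35, -31) = -35
Chen at R0 wants the lowest of {A=-35, B=-31}, so chooses A.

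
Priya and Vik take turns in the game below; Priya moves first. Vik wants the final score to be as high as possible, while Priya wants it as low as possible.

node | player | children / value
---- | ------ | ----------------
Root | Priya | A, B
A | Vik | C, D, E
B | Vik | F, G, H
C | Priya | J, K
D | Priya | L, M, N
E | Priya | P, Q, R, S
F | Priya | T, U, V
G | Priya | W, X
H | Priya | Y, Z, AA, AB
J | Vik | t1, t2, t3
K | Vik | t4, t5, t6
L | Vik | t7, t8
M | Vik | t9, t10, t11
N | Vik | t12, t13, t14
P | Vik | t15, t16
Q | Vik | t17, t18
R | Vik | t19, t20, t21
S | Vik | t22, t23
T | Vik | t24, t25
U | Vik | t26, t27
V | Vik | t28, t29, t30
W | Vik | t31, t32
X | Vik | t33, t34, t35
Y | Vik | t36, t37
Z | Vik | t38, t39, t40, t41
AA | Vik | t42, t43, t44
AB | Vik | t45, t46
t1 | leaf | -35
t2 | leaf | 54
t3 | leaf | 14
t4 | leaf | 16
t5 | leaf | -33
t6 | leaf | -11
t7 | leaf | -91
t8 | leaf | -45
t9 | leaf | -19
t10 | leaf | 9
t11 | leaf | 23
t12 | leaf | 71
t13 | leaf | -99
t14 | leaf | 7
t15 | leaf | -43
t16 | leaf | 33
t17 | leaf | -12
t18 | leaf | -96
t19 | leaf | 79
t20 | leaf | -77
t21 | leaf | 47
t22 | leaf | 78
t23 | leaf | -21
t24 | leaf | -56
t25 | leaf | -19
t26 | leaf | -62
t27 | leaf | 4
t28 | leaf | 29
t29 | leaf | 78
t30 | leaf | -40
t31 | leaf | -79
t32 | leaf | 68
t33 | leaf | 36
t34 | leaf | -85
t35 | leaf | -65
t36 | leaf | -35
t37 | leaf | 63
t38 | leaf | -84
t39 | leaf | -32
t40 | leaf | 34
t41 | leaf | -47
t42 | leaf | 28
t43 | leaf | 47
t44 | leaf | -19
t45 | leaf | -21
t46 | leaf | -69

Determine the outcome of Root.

J (Vik): max(-35, 54, 14) = 54
K (Vik): max(16, -33, -11) = 16
C (Priya): min(54, 16) = 16
L (Vik): max(-91, -45) = -45
M (Vik): max(-19, 9, 23) = 23
N (Vik): max(71, -99, 7) = 71
D (Priya): min(-45, 23, 71) = -45
P (Vik): max(-43, 33) = 33
Q (Vik): max(-12, -96) = -12
R (Vik): max(79, -77, 47) = 79
S (Vik): max(78, -21) = 78
E (Priya): min(33, -12, 79, 78) = -12
A (Vik): max(16, -45, -12) = 16
T (Vik): max(-56, -19) = -19
U (Vik): max(-62, 4) = 4
V (Vik): max(29, 78, -40) = 78
F (Priya): min(-19, 4, 78) = -19
W (Vik): max(-79, 68) = 68
X (Vik): max(36, -85, -65) = 36
G (Priya): min(68, 36) = 36
Y (Vik): max(-35, 63) = 63
Z (Vik): max(-84, -32, 34, -47) = 34
AA (Vik): max(28, 47, -19) = 47
AB (Vik): max(-21, -69) = -21
H (Priya): min(63, 34, 47, -21) = -21
B (Vik): max(-19, 36, -21) = 36
Root (Priya): min(16, 36) = 16

16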